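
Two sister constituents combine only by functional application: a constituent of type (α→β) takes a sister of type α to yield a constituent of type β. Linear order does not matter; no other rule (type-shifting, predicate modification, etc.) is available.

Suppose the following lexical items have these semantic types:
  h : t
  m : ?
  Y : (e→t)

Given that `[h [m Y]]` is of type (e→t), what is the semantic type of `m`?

[h [m Y]] must have type (e→t). The sister h has type t; that is not a function onto (e→t), so [m Y] must be the functor, of type (t→(e→t)).
[m Y] must have type (t→(e→t)). The sister Y has type (e→t); that is not a function onto (t→(e→t)), so m must be the functor, of type ((e→t)→(t→(e→t))).

((e→t)→(t→(e→t)))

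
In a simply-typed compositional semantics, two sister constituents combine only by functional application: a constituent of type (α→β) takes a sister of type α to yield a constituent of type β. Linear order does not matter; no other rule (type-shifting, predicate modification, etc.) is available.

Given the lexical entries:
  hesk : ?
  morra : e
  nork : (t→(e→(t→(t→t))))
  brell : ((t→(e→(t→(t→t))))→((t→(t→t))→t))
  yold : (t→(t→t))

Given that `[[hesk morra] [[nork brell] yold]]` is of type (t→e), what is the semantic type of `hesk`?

(e→(t→(t→e)))

[[hesk morra] [[nork brell] yold]] is required to be (t→e). [[nork brell] yold] : t cannot yield (t→e) as functor, so [hesk morra] : (t→(t→e)).
[hesk morra] is required to be (t→(t→e)). morra : e cannot yield (t→(t→e)) as functor, so hesk : (e→(t→(t→e))).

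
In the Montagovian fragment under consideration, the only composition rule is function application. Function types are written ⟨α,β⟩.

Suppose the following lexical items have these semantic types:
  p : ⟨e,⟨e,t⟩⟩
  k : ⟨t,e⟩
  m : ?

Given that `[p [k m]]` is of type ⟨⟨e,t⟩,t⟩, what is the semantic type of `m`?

[p [k m]] must have type ⟨⟨e,t⟩,t⟩. The sister p has type ⟨e,⟨e,t⟩⟩; that is not a function onto ⟨⟨e,t⟩,t⟩, so [k m] must be the functor, of type ⟨⟨e,⟨e,t⟩⟩,⟨⟨e,t⟩,t⟩⟩.
[k m] must have type ⟨⟨e,⟨e,t⟩⟩,⟨⟨e,t⟩,t⟩⟩. The sister k has type ⟨t,e⟩; that is not a function onto ⟨⟨e,⟨e,t⟩⟩,⟨⟨e,t⟩,t⟩⟩, so m must be the functor, of type ⟨⟨t,e⟩,⟨⟨e,⟨e,t⟩⟩,⟨⟨e,t⟩,t⟩⟩⟩.

⟨⟨t,e⟩,⟨⟨e,⟨e,t⟩⟩,⟨⟨e,t⟩,t⟩⟩⟩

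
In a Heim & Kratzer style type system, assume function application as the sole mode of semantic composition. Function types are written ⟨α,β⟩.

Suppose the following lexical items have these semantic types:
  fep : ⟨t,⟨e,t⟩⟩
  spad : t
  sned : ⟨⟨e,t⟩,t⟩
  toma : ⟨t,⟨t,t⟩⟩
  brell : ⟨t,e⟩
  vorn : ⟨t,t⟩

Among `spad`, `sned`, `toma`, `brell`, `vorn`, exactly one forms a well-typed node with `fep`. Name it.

spad

spad — combines: fep : ⟨t,⟨e,t⟩⟩ takes spad : t as argument, giving ⟨e,t⟩.
sned : ⟨⟨e,t⟩,t⟩ — no; fep wants t, and sned wants ⟨e,t⟩.
toma : ⟨t,⟨t,t⟩⟩ — no; fep wants t, and toma wants t.
brell : ⟨t,e⟩ — no; fep wants t, and brell wants t.
vorn : ⟨t,t⟩ — no; fep wants t, and vorn wants t.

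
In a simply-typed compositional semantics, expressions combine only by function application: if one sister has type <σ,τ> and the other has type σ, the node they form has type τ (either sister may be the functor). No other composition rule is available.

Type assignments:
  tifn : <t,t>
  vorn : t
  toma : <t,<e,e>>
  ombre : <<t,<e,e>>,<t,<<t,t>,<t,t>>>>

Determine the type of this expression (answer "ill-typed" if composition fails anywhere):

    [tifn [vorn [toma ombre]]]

<t,t>

[toma ombre]: functor ombre : <<t,<e,e>>,<t,<<t,t>,<t,t>>>>, argument toma : <t,<e,e>>; result <t,<<t,t>,<t,t>>>.
[vorn [toma ombre]]: functor [toma ombre] : <t,<<t,t>,<t,t>>>, argument vorn : t; result <<t,t>,<t,t>>.
[tifn [vorn [toma ombre]]]: functor [vorn [toma ombre]] : <<t,t>,<t,t>>, argument tifn : <t,t>; result <t,t>.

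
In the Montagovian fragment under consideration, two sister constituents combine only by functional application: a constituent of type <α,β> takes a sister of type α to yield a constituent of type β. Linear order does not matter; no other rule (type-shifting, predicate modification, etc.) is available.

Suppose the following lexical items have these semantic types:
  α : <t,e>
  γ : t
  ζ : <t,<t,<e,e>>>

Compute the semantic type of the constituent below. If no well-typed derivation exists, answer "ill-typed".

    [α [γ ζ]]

ill-typed

[γ ζ]: functor ζ : <t,<t,<e,e>>>, argument γ : t; result <t,<e,e>>.
[α [γ ζ]]: <t,e> with <t,<e,e>> — neither is a function whose domain matches the other; composition fails here.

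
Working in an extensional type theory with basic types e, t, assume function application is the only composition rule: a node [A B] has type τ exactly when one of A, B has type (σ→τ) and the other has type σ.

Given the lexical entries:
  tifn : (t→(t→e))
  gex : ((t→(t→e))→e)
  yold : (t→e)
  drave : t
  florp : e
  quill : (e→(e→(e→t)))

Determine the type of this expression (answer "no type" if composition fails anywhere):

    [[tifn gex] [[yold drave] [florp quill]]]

t

[tifn gex]: functor gex : ((t→(t→e))→e), argument tifn : (t→(t→e)); result e.
[yold drave]: functor yold : (t→e), argument drave : t; result e.
[florp quill]: functor quill : (e→(e→(e→t))), argument florp : e; result (e→(e→t)).
[[yold drave] [florp quill]]: functor [florp quill] : (e→(e→t)), argument [yold drave] : e; result (e→t).
[[tifn gex] [[yold drave] [florp quill]]]: functor [[yold drave] [florp quill]] : (e→t), argument [tifn gex] : e; result t.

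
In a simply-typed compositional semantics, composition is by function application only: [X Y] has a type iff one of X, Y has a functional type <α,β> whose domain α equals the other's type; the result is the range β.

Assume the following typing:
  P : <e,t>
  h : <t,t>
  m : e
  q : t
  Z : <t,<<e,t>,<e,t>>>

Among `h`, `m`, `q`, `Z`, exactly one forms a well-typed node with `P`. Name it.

m

h : <t,t> — P needs e; h needs t; neither fits.
m — combines: P : <e,t> takes m : e as argument, giving t.
q : t — P needs e; q needs nothing (atomic); neither fits.
Z : <t,<<e,t>,<e,t>>> — P needs e; Z needs t; neither fits.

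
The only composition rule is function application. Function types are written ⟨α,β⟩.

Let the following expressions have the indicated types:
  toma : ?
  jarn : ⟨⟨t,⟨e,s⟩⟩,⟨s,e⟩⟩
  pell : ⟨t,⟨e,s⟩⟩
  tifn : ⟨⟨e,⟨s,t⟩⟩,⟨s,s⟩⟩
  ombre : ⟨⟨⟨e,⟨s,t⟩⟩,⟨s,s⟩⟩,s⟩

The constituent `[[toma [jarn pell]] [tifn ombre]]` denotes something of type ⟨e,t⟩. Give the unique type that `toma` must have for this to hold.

[[toma [jarn pell]] [tifn ombre]] must have type ⟨e,t⟩. The sister [tifn ombre] has type s; that is not a function onto ⟨e,t⟩, so [toma [jarn pell]] must be the functor, of type ⟨s,⟨e,t⟩⟩.
[toma [jarn pell]] must have type ⟨s,⟨e,t⟩⟩. The sister [jarn pell] has type ⟨s,e⟩; that is not a function onto ⟨s,⟨e,t⟩⟩, so toma must be the functor, of type ⟨⟨s,e⟩,⟨s,⟨e,t⟩⟩⟩.

⟨⟨s,e⟩,⟨s,⟨e,t⟩⟩⟩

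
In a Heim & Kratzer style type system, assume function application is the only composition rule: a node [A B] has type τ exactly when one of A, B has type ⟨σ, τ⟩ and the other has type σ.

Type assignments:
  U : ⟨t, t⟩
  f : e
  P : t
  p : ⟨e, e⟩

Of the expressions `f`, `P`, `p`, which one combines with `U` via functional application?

P

f : e — U needs t; f needs nothing (atomic); neither fits.
P — combines: U : ⟨t, t⟩ takes P : t as argument, giving t.
p : ⟨e, e⟩ — U needs t; p needs e; neither fits.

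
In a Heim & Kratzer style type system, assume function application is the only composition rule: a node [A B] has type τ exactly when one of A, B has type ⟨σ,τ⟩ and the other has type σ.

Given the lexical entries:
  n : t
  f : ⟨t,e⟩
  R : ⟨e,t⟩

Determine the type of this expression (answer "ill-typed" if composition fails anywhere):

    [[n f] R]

[n f] — f of type ⟨t,e⟩ combines with n of type t: type e.
[[n f] R] — R of type ⟨e,t⟩ combines with [n f] of type e: type t.

t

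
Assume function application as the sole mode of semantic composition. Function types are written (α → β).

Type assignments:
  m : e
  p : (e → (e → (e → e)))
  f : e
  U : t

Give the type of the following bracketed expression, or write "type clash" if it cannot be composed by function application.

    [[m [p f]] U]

[p f]: (e → (e → (e → e))) applied to e yields (e → (e → e)).
[m [p f]]: (e → (e → e)) applied to e yields (e → e).
[[m [p f]] U]: (e → e) and t cannot combine by function application — type clash.

type clash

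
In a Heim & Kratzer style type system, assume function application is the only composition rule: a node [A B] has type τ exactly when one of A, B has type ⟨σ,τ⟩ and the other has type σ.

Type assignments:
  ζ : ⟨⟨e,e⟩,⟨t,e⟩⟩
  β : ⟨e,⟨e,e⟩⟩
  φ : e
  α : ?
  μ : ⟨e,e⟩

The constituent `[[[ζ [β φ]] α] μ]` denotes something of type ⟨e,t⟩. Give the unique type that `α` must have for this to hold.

[[[ζ [β φ]] α] μ] is required to be ⟨e,t⟩. μ : ⟨e,e⟩ cannot yield ⟨e,t⟩ as functor, so [[ζ [β φ]] α] : ⟨⟨e,e⟩,⟨e,t⟩⟩.
[[ζ [β φ]] α] is required to be ⟨⟨e,e⟩,⟨e,t⟩⟩. [ζ [β φ]] : ⟨t,e⟩ cannot yield ⟨⟨e,e⟩,⟨e,t⟩⟩ as functor, so α : ⟨⟨t,e⟩,⟨⟨e,e⟩,⟨e,t⟩⟩⟩.

⟨⟨t,e⟩,⟨⟨e,e⟩,⟨e,t⟩⟩⟩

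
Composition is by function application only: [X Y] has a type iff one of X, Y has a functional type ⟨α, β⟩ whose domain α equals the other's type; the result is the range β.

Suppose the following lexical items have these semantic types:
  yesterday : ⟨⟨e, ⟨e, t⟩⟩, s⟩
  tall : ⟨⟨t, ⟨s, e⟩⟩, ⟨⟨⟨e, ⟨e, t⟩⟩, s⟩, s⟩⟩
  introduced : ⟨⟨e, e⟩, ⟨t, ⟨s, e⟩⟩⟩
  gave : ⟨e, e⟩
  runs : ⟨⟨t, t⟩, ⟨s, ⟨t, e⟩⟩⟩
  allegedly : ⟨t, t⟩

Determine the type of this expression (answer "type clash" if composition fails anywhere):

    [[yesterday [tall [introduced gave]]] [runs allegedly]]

⟨t, e⟩

At [introduced gave], introduced : ⟨⟨e, e⟩, ⟨t, ⟨s, e⟩⟩⟩ takes gave : ⟨e, e⟩, giving ⟨t, ⟨s, e⟩⟩.
At [tall [introduced gave]], tall : ⟨⟨t, ⟨s, e⟩⟩, ⟨⟨⟨e, ⟨e, t⟩⟩, s⟩, s⟩⟩ takes [introduced gave] : ⟨t, ⟨s, e⟩⟩, giving ⟨⟨⟨e, ⟨e, t⟩⟩, s⟩, s⟩.
At [yesterday [tall [introduced gave]]], [tall [introduced gave]] : ⟨⟨⟨e, ⟨e, t⟩⟩, s⟩, s⟩ takes yesterday : ⟨⟨e, ⟨e, t⟩⟩, s⟩, giving s.
At [runs allegedly], runs : ⟨⟨t, t⟩, ⟨s, ⟨t, e⟩⟩⟩ takes allegedly : ⟨t, t⟩, giving ⟨s, ⟨t, e⟩⟩.
At [[yesterday [tall [introduced gave]]] [runs allegedly]], [runs allegedly] : ⟨s, ⟨t, e⟩⟩ takes [yesterday [tall [introduced gave]]] : s, giving ⟨t, e⟩.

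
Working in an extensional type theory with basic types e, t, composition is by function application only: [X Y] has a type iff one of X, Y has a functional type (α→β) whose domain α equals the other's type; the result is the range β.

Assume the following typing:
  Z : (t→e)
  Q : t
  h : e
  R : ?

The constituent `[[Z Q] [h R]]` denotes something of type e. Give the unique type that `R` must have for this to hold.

[[Z Q] [h R]] must have type e. The sister [Z Q] has type e; that is not a function onto e, so [h R] must be the functor, of type (e→e).
[h R] must have type (e→e). The sister h has type e; that is not a function onto (e→e), so R must be the functor, of type (e→(e→e)).

(e→(e→e))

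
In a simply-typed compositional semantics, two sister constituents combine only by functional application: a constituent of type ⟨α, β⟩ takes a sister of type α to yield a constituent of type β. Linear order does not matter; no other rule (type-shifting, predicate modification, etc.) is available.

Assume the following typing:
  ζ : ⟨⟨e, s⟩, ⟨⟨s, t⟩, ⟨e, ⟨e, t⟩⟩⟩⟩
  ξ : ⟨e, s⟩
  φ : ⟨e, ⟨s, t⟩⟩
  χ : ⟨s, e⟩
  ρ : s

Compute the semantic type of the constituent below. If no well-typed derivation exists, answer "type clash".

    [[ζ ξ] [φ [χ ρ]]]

⟨e, ⟨e, t⟩⟩

[ζ ξ]: ζ is ⟨⟨e, s⟩, ⟨⟨s, t⟩, ⟨e, ⟨e, t⟩⟩⟩⟩, ξ is ⟨e, s⟩; result ⟨⟨s, t⟩, ⟨e, ⟨e, t⟩⟩⟩.
[χ ρ]: χ is ⟨s, e⟩, ρ is s; result e.
[φ [χ ρ]]: φ is ⟨e, ⟨s, t⟩⟩, [χ ρ] is e; result ⟨s, t⟩.
[[ζ ξ] [φ [χ ρ]]]: [ζ ξ] is ⟨⟨s, t⟩, ⟨e, ⟨e, t⟩⟩⟩, [φ [χ ρ]] is ⟨s, t⟩; result ⟨e, ⟨e, t⟩⟩.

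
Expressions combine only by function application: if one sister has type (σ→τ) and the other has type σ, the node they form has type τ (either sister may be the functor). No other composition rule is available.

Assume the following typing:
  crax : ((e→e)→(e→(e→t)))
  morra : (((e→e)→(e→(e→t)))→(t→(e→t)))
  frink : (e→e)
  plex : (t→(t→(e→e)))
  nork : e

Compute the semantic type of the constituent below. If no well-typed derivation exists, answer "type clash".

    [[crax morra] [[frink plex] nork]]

type clash

[crax morra]: functor morra : (((e→e)→(e→(e→t)))→(t→(e→t))), argument crax : ((e→e)→(e→(e→t))); result (t→(e→t)).
[frink plex]: (e→e) and (t→(t→(e→e))) cannot combine by function application — type clash.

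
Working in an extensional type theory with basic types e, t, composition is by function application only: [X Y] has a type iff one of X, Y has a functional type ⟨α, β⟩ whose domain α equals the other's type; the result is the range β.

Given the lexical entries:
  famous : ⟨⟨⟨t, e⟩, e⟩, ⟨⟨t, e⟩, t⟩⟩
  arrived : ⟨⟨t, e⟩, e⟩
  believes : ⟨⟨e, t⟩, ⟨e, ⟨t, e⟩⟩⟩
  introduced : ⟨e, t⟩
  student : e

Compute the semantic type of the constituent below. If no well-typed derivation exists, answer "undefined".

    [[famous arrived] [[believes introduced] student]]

At [famous arrived], famous : ⟨⟨⟨t, e⟩, e⟩, ⟨⟨t, e⟩, t⟩⟩ takes arrived : ⟨⟨t, e⟩, e⟩, giving ⟨⟨t, e⟩, t⟩.
At [believes introduced], believes : ⟨⟨e, t⟩, ⟨e, ⟨t, e⟩⟩⟩ takes introduced : ⟨e, t⟩, giving ⟨e, ⟨t, e⟩⟩.
At [[believes introduced] student], [believes introduced] : ⟨e, ⟨t, e⟩⟩ takes student : e, giving ⟨t, e⟩.
At [[famous arrived] [[believes introduced] student]], [famous arrived] : ⟨⟨t, e⟩, t⟩ takes [[believes introduced] student] : ⟨t, e⟩, giving t.

t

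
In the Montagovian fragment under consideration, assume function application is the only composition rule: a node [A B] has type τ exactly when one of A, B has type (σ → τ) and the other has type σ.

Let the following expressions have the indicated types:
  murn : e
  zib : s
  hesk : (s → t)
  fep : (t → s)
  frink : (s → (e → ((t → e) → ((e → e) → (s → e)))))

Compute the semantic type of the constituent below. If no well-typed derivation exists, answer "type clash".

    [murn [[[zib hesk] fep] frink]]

((t → e) → ((e → e) → (s → e)))

[zib hesk]: functor hesk : (s → t), argument zib : s; result t.
[[zib hesk] fep]: functor fep : (t → s), argument [zib hesk] : t; result s.
[[[zib hesk] fep] frink]: functor frink : (s → (e → ((t → e) → ((e → e) → (s → e))))), argument [[zib hesk] fep] : s; result (e → ((t → e) → ((e → e) → (s → e)))).
[murn [[[zib hesk] fep] frink]]: functor [[[zib hesk] fep] frink] : (e → ((t → e) → ((e → e) → (s → e)))), argument murn : e; result ((t → e) → ((e → e) → (s → e))).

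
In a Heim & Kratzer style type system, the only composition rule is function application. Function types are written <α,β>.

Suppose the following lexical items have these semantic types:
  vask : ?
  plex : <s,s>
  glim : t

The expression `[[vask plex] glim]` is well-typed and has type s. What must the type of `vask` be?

<<s,s>,<t,s>>

[[vask plex] glim] must have type s. The sister glim has type t; that is not a function onto s, so [vask plex] must be the functor, of type <t,s>.
[vask plex] must have type <t,s>. The sister plex has type <s,s>; that is not a function onto <t,s>, so vask must be the functor, of type <<s,s>,<t,s>>.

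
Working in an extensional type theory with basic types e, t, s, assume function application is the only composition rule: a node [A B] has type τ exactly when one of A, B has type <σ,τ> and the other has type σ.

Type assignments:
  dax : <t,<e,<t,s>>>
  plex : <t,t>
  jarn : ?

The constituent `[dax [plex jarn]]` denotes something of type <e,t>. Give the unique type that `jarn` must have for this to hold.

<<t,t>,<<t,<e,<t,s>>>,<e,t>>>

At [dax [plex jarn]] (required: <e,t>): dax is <t,<e,<t,s>>>, which is not a function with range <e,t>; hence [plex jarn] is the functor — type <<t,<e,<t,s>>>,<e,t>>.
At [plex jarn] (required: <<t,<e,<t,s>>>,<e,t>>): plex is <t,t>, which is not a function with range <<t,<e,<t,s>>>,<e,t>>; hence jarn is the functor — type <<t,t>,<<t,<e,<t,s>>>,<e,t>>>.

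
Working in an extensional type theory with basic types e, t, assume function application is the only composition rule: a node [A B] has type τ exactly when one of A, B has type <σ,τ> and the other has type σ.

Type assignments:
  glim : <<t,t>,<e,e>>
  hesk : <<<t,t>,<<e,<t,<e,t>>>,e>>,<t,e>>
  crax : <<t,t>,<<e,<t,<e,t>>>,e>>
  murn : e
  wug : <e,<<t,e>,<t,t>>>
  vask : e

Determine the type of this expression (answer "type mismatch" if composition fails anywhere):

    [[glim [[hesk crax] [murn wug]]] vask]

e

[hesk crax]: functor hesk : <<<t,t>,<<e,<t,<e,t>>>,e>>,<t,e>>, argument crax : <<t,t>,<<e,<t,<e,t>>>,e>>; result <t,e>.
[murn wug]: functor wug : <e,<<t,e>,<t,t>>>, argument murn : e; result <<t,e>,<t,t>>.
[[hesk crax] [murn wug]]: functor [murn wug] : <<t,e>,<t,t>>, argument [hesk crax] : <t,e>; result <t,t>.
[glim [[hesk crax] [murn wug]]]: functor glim : <<t,t>,<e,e>>, argument [[hesk crax] [murn wug]] : <t,t>; result <e,e>.
[[glim [[hesk crax] [murn wug]]] vask]: functor [glim [[hesk crax] [murn wug]]] : <e,e>, argument vask : e; result e.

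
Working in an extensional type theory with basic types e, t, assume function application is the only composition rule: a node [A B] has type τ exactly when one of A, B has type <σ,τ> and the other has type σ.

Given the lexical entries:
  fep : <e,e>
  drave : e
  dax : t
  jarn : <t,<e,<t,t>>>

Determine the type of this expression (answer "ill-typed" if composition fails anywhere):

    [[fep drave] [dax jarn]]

At [fep drave], fep : <e,e> takes drave : e, giving e.
At [dax jarn], jarn : <t,<e,<t,t>>> takes dax : t, giving <e,<t,t>>.
At [[fep drave] [dax jarn]], [dax jarn] : <e,<t,t>> takes [fep drave] : e, giving <t,t>.

<t,t>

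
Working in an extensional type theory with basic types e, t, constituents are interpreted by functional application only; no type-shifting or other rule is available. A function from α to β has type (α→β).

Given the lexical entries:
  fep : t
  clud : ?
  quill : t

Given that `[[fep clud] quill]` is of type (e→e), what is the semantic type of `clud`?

(t→(t→(e→e)))

[[fep clud] quill] is required to be (e→e). quill : t cannot yield (e→e) as functor, so [fep clud] : (t→(e→e)).
[fep clud] is required to be (t→(e→e)). fep : t cannot yield (t→(e→e)) as functor, so clud : (t→(t→(e→e))).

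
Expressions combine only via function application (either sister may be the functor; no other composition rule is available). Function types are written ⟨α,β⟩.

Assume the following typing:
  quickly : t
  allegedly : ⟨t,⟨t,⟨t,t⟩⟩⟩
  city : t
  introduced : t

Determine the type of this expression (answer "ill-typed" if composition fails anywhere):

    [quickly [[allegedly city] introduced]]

[allegedly city]: allegedly is ⟨t,⟨t,⟨t,t⟩⟩⟩, city is t; result ⟨t,⟨t,t⟩⟩.
[[allegedly city] introduced]: [allegedly city] is ⟨t,⟨t,t⟩⟩, introduced is t; result ⟨t,t⟩.
[quickly [[allegedly city] introduced]]: [[allegedly city] introduced] is ⟨t,t⟩, quickly is t; result t.

t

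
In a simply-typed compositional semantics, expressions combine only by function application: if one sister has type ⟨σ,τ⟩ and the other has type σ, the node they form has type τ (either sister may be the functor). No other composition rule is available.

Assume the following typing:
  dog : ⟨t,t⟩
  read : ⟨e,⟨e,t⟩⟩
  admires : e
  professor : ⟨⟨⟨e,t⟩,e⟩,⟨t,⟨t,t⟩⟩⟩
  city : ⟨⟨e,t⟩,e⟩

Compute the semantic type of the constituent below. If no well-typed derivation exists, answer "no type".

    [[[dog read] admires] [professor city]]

[dog read]: ⟨t,t⟩ with ⟨e,⟨e,t⟩⟩ — neither is a function whose domain matches the other; composition fails here.

no type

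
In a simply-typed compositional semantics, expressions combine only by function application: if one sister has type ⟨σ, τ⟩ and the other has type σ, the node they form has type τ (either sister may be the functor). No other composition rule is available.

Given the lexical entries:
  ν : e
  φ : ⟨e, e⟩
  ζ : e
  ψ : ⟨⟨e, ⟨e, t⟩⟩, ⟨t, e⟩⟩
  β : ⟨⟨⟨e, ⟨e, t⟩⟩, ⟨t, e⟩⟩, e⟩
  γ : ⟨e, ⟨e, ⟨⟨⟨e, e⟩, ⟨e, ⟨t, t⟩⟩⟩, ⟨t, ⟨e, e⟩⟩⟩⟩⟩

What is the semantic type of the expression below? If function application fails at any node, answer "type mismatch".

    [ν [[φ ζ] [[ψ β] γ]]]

At [φ ζ], φ : ⟨e, e⟩ takes ζ : e, giving e.
At [ψ β], β : ⟨⟨⟨e, ⟨e, t⟩⟩, ⟨t, e⟩⟩, e⟩ takes ψ : ⟨⟨e, ⟨e, t⟩⟩, ⟨t, e⟩⟩, giving e.
At [[ψ β] γ], γ : ⟨e, ⟨e, ⟨⟨⟨e, e⟩, ⟨e, ⟨t, t⟩⟩⟩, ⟨t, ⟨e, e⟩⟩⟩⟩⟩ takes [ψ β] : e, giving ⟨e, ⟨⟨⟨e, e⟩, ⟨e, ⟨t, t⟩⟩⟩, ⟨t, ⟨e, e⟩⟩⟩⟩.
At [[φ ζ] [[ψ β] γ]], [[ψ β] γ] : ⟨e, ⟨⟨⟨e, e⟩, ⟨e, ⟨t, t⟩⟩⟩, ⟨t, ⟨e, e⟩⟩⟩⟩ takes [φ ζ] : e, giving ⟨⟨⟨e, e⟩, ⟨e, ⟨t, t⟩⟩⟩, ⟨t, ⟨e, e⟩⟩⟩.
[ν [[φ ζ] [[ψ β] γ]]]: e and ⟨⟨⟨e, e⟩, ⟨e, ⟨t, t⟩⟩⟩, ⟨t, ⟨e, e⟩⟩⟩ cannot combine by function application — type clash.

type mismatch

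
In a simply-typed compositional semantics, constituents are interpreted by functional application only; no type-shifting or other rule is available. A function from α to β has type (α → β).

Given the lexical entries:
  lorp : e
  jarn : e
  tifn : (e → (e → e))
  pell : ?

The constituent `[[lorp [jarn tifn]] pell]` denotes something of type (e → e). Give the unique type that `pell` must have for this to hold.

[[lorp [jarn tifn]] pell] must have type (e → e). The sister [lorp [jarn tifn]] has type e; that is not a function onto (e → e), so pell must be the functor, of type (e → (e → e)).

(e → (e → e))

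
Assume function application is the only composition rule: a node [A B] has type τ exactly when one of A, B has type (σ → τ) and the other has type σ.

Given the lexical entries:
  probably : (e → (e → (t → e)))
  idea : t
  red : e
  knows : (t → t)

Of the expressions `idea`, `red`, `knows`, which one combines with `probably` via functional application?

red

idea : t — no; probably wants e, and idea wants nothing (atomic).
red — combines: probably : (e → (e → (t → e))) takes red : e as argument, giving (e → (t → e)).
knows : (t → t) — no; probably wants e, and knows wants t.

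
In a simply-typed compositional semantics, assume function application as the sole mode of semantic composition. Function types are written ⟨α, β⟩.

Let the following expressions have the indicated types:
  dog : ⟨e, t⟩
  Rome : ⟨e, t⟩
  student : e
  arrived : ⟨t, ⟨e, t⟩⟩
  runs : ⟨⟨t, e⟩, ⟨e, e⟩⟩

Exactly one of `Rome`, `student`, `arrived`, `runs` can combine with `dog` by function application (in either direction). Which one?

student

Rome : ⟨e, t⟩ — dog needs e; Rome needs e; neither fits.
student — combines: dog : ⟨e, t⟩ takes student : e as argument, giving t.
arrived : ⟨t, ⟨e, t⟩⟩ — dog needs e; arrived needs t; neither fits.
runs : ⟨⟨t, e⟩, ⟨e, e⟩⟩ — dog needs e; runs needs ⟨t, e⟩; neither fits.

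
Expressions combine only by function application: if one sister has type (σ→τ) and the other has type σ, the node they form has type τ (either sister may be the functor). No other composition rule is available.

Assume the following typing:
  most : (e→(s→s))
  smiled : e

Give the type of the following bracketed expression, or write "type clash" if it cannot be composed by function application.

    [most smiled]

(s→s)

At [most smiled], most : (e→(s→s)) takes smiled : e, giving (s→s).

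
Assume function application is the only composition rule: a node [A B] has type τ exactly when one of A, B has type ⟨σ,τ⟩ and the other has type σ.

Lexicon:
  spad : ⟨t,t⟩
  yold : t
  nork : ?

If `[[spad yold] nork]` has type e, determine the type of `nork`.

At [[spad yold] nork] (required: e): [spad yold] is t, which is not a function with range e; hence nork is the functor — type ⟨t,e⟩.

⟨t,e⟩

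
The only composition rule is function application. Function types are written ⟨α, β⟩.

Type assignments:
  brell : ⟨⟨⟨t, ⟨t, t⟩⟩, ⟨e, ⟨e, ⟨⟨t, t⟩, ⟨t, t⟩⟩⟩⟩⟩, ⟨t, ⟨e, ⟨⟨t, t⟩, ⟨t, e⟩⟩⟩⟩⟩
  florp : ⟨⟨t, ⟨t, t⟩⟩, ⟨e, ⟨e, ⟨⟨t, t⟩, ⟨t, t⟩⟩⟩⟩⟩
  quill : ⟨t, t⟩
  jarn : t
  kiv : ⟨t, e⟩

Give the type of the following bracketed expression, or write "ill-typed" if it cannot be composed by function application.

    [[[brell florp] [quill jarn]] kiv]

At [brell florp], brell : ⟨⟨⟨t, ⟨t, t⟩⟩, ⟨e, ⟨e, ⟨⟨t, t⟩, ⟨t, t⟩⟩⟩⟩⟩, ⟨t, ⟨e, ⟨⟨t, t⟩, ⟨t, e⟩⟩⟩⟩⟩ takes florp : ⟨⟨t, ⟨t, t⟩⟩, ⟨e, ⟨e, ⟨⟨t, t⟩, ⟨t, t⟩⟩⟩⟩⟩, giving ⟨t, ⟨e, ⟨⟨t, t⟩, ⟨t, e⟩⟩⟩⟩.
At [quill jarn], quill : ⟨t, t⟩ takes jarn : t, giving t.
At [[brell florp] [quill jarn]], [brell florp] : ⟨t, ⟨e, ⟨⟨t, t⟩, ⟨t, e⟩⟩⟩⟩ takes [quill jarn] : t, giving ⟨e, ⟨⟨t, t⟩, ⟨t, e⟩⟩⟩.
[[[brell florp] [quill jarn]] kiv]: ⟨e, ⟨⟨t, t⟩, ⟨t, e⟩⟩⟩ with ⟨t, e⟩ — neither is a function whose domain matches the other; composition fails here.

ill-typed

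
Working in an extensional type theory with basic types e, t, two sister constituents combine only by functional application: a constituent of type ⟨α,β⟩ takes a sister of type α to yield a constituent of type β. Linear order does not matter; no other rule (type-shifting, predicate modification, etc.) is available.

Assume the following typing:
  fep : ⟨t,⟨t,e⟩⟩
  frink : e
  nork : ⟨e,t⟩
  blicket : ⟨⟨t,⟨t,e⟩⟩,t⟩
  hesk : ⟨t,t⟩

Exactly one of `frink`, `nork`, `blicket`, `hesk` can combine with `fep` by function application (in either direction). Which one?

blicket

frink : e — no; fep wants t, and frink wants nothing (atomic).
nork : ⟨e,t⟩ — no; fep wants t, and nork wants e.
blicket — combines: blicket : ⟨⟨t,⟨t,e⟩⟩,t⟩ takes fep : ⟨t,⟨t,e⟩⟩ as argument, giving t.
hesk : ⟨t,t⟩ — no; fep wants t, and hesk wants t.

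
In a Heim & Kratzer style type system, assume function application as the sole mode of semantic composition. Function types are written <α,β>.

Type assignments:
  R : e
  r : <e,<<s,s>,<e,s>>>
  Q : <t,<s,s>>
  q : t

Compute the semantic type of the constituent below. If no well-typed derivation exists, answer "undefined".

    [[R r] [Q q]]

[R r] — r of type <e,<<s,s>,<e,s>>> combines with R of type e: type <<s,s>,<e,s>>.
[Q q] — Q of type <t,<s,s>> combines with q of type t: type <s,s>.
[[R r] [Q q]] — [R r] of type <<s,s>,<e,s>> combines with [Q q] of type <s,s>: type <e,s>.

<e,s>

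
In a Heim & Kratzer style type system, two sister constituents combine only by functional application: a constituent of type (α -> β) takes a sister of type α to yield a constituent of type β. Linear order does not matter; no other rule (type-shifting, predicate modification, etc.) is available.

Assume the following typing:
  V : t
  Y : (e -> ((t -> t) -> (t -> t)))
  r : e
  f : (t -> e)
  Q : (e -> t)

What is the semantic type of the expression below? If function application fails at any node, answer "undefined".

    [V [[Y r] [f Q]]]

undefined

[Y r]: (e -> ((t -> t) -> (t -> t))) applied to e yields ((t -> t) -> (t -> t)).
At [f Q]: neither (t -> e) nor (e -> t) can take the other as argument; the node is ill-typed.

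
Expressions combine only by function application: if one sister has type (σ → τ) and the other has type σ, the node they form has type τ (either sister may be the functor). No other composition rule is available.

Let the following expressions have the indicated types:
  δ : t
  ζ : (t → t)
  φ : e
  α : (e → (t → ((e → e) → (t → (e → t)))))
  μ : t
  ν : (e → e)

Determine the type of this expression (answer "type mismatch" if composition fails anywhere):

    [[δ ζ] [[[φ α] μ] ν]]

(e → t)

[δ ζ]: ζ is (t → t), δ is t; result t.
[φ α]: α is (e → (t → ((e → e) → (t → (e → t))))), φ is e; result (t → ((e → e) → (t → (e → t)))).
[[φ α] μ]: [φ α] is (t → ((e → e) → (t → (e → t)))), μ is t; result ((e → e) → (t → (e → t))).
[[[φ α] μ] ν]: [[φ α] μ] is ((e → e) → (t → (e → t))), ν is (e → e); result (t → (e → t)).
[[δ ζ] [[[φ α] μ] ν]]: [[[φ α] μ] ν] is (t → (e → t)), [δ ζ] is t; result (e → t).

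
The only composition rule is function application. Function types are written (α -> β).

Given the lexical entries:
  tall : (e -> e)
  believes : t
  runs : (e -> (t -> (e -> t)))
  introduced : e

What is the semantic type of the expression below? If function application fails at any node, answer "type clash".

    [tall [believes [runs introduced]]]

type clash

[runs introduced]: functor runs : (e -> (t -> (e -> t))), argument introduced : e; result (t -> (e -> t)).
[believes [runs introduced]]: functor [runs introduced] : (t -> (e -> t)), argument believes : t; result (e -> t).
[tall [believes [runs introduced]]]: (e -> e) and (e -> t) cannot combine by function application — type clash.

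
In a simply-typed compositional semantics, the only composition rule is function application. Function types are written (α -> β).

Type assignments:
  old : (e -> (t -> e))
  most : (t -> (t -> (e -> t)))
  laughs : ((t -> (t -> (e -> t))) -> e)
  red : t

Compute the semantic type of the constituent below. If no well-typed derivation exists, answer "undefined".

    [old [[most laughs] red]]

undefined

At [most laughs], laughs : ((t -> (t -> (e -> t))) -> e) takes most : (t -> (t -> (e -> t))), giving e.
[[most laughs] red]: e with t — neither is a function whose domain matches the other; composition fails here.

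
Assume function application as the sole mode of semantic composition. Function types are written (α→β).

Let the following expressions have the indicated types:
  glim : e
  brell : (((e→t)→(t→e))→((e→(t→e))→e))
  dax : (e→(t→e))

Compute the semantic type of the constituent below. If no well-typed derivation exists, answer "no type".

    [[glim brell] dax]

no type

At [glim brell]: neither e nor (((e→t)→(t→e))→((e→(t→e))→e)) can take the other as argument; the node is ill-typed.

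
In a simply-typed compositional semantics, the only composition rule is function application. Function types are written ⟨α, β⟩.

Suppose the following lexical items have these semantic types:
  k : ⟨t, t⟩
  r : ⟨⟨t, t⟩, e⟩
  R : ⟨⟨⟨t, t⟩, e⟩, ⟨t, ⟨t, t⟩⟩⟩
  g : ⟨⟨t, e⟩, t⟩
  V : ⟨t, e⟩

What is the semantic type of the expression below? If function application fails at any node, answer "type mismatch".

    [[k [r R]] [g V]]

type mismatch

[r R]: ⟨⟨⟨t, t⟩, e⟩, ⟨t, ⟨t, t⟩⟩⟩ applied to ⟨⟨t, t⟩, e⟩ yields ⟨t, ⟨t, t⟩⟩.
[k [r R]]: ⟨t, t⟩ with ⟨t, ⟨t, t⟩⟩ — neither is a function whose domain matches the other; composition fails here.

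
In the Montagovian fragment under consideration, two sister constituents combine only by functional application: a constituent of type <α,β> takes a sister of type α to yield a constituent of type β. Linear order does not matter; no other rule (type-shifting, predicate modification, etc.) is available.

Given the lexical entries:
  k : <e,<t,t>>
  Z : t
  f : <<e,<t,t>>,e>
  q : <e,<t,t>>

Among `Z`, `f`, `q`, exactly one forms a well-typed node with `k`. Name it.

Z : t — no; k wants e, and Z wants nothing (atomic).
f — combines: f : <<e,<t,t>>,e> takes k : <e,<t,t>> as argument, giving e.
q : <e,<t,t>> — no; k wants e, and q wants e.

f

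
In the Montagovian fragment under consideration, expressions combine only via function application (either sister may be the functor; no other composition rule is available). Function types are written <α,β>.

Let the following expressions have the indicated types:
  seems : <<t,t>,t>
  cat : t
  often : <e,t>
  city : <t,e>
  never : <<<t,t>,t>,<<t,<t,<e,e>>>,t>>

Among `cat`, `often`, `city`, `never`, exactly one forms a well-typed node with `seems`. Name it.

cat : t — neither side's domain matches the other.
often : <e,t> — neither side's domain matches the other.
city : <t,e> — neither side's domain matches the other.
never — combines: never : <<<t,t>,t>,<<t,<t,<e,e>>>,t>> takes seems : <<t,t>,t> as argument, giving <<t,<t,<e,e>>>,t>.

never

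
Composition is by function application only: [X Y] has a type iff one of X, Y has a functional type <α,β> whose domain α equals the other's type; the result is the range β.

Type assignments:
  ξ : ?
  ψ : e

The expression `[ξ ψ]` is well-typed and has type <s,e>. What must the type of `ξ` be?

<e,<s,e>>

For [ξ ψ] to have type <s,e> with ψ of type e, ξ must be the function: ξ : <e,<s,e>>.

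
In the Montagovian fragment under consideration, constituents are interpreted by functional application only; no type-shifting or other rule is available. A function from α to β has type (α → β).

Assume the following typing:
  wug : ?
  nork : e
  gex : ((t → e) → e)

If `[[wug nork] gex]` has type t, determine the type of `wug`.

(e → (((t → e) → e) → t))

For [[wug nork] gex] to have type t with gex of type ((t → e) → e), [wug nork] must be the function: [wug nork] : (((t → e) → e) → t).
For [wug nork] to have type (((t → e) → e) → t) with nork of type e, wug must be the function: wug : (e → (((t → e) → e) → t)).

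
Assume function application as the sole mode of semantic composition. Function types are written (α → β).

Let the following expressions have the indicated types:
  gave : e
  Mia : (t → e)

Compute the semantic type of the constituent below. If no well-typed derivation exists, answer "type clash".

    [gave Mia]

type clash

At [gave Mia]: neither e nor (t → e) can take the other as argument; the node is ill-typed.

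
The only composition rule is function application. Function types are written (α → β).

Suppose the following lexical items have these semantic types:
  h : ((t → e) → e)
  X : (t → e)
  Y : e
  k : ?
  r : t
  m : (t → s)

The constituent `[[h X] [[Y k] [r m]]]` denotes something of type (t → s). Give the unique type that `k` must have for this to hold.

(e → (s → (e → (t → s))))

[[h X] [[Y k] [r m]]] is required to be (t → s). [h X] : e cannot yield (t → s) as functor, so [[Y k] [r m]] : (e → (t → s)).
[[Y k] [r m]] is required to be (e → (t → s)). [r m] : s cannot yield (e → (t → s)) as functor, so [Y k] : (s → (e → (t → s))).
[Y k] is required to be (s → (e → (t → s))). Y : e cannot yield (s → (e → (t → s))) as functor, so k : (e → (s → (e → (t → s)))).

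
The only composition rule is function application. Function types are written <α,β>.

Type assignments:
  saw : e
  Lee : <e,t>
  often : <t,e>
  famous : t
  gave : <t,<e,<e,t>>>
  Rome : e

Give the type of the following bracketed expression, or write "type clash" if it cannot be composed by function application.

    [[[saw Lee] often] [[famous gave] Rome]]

[saw Lee]: functor Lee : <e,t>, argument saw : e; result t.
[[saw Lee] often]: functor often : <t,e>, argument [saw Lee] : t; result e.
[famous gave]: functor gave : <t,<e,<e,t>>>, argument famous : t; result <e,<e,t>>.
[[famous gave] Rome]: functor [famous gave] : <e,<e,t>>, argument Rome : e; result <e,t>.
[[[saw Lee] often] [[famous gave] Rome]]: functor [[famous gave] Rome] : <e,t>, argument [[saw Lee] often] : e; result t.

t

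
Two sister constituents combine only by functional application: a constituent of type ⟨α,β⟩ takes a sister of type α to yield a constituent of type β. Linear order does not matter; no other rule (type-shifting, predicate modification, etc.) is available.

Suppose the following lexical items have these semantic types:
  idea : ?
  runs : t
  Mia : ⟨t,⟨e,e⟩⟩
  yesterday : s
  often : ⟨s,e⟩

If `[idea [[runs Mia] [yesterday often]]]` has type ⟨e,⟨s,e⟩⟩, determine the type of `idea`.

⟨e,⟨e,⟨s,e⟩⟩⟩

[idea [[runs Mia] [yesterday often]]] must have type ⟨e,⟨s,e⟩⟩. The sister [[runs Mia] [yesterday often]] has type e; that is not a function onto ⟨e,⟨s,e⟩⟩, so idea must be the functor, of type ⟨e,⟨e,⟨s,e⟩⟩⟩.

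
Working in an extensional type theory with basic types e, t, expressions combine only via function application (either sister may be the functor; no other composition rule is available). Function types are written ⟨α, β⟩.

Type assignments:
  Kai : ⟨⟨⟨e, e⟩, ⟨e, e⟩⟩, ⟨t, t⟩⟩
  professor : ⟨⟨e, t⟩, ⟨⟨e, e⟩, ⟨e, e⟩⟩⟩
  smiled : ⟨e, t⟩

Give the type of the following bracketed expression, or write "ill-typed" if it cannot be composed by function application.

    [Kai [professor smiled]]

[professor smiled]: functor professor : ⟨⟨e, t⟩, ⟨⟨e, e⟩, ⟨e, e⟩⟩⟩, argument smiled : ⟨e, t⟩; result ⟨⟨e, e⟩, ⟨e, e⟩⟩.
[Kai [professor smiled]]: functor Kai : ⟨⟨⟨e, e⟩, ⟨e, e⟩⟩, ⟨t, t⟩⟩, argument [professor smiled] : ⟨⟨e, e⟩, ⟨e, e⟩⟩; result ⟨t, t⟩.

⟨t, t⟩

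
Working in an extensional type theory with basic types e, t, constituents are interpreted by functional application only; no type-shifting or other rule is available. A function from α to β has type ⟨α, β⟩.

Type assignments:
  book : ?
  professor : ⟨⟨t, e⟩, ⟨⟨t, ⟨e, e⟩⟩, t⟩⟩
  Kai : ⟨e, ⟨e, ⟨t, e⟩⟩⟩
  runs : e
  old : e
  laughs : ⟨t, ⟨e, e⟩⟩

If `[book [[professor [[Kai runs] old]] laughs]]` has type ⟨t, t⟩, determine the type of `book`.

[book [[professor [[Kai runs] old]] laughs]] is required to be ⟨t, t⟩. [[professor [[Kai runs] old]] laughs] : t cannot yield ⟨t, t⟩ as functor, so book : ⟨t, ⟨t, t⟩⟩.

⟨t, ⟨t, t⟩⟩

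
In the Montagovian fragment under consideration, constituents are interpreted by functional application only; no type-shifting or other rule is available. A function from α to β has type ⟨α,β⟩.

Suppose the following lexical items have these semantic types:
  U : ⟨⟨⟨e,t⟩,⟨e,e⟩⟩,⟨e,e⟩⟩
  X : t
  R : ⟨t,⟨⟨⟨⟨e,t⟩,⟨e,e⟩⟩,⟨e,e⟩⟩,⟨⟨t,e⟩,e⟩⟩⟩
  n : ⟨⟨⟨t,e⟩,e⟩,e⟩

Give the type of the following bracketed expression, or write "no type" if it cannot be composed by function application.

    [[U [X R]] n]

e

[X R]: ⟨t,⟨⟨⟨⟨e,t⟩,⟨e,e⟩⟩,⟨e,e⟩⟩,⟨⟨t,e⟩,e⟩⟩⟩ applied to t yields ⟨⟨⟨⟨e,t⟩,⟨e,e⟩⟩,⟨e,e⟩⟩,⟨⟨t,e⟩,e⟩⟩.
[U [X R]]: ⟨⟨⟨⟨e,t⟩,⟨e,e⟩⟩,⟨e,e⟩⟩,⟨⟨t,e⟩,e⟩⟩ applied to ⟨⟨⟨e,t⟩,⟨e,e⟩⟩,⟨e,e⟩⟩ yields ⟨⟨t,e⟩,e⟩.
[[U [X R]] n]: ⟨⟨⟨t,e⟩,e⟩,e⟩ applied to ⟨⟨t,e⟩,e⟩ yields e.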